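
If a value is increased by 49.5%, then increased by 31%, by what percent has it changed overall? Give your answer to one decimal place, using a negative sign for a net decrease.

The combined multiplier is 1.495 × 1.31 = 1.95845.
That corresponds to an increase of 95.8%.

95.8%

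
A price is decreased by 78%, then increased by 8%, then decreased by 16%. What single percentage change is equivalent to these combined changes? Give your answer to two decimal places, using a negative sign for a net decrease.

-80.04%

A 78% decrease multiplies by 0.22.
Then an 8% increase: 0.22 × 1.08 = 0.2376.
Then a 16% decrease: 0.2376 × 0.84 = 0.199584.
Overall factor 0.199584, i.e. -80.04%.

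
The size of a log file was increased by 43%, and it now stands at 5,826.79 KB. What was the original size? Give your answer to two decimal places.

The overall multiplier applied was 1.43.
So the original size was 5,826.79 ÷ 1.43 ≈ 4,074.68 KB.

4,074.68 KB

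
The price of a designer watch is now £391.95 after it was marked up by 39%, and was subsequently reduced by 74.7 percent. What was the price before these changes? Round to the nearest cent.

Undoing the 74.7% decrease: £391.95 ÷ 0.253 ≈ £1549.209486.
Undoing the 39% increase: £1549.209486 ÷ 1.39 ≈ £1114.54.

£1114.54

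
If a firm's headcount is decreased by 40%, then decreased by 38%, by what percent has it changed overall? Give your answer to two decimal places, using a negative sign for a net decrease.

-62.80%

A 40% decrease multiplies by 0.6.
Then a 38% decrease: 0.6 × 0.62 = 0.372.
Overall factor 0.372, i.e. -62.80%.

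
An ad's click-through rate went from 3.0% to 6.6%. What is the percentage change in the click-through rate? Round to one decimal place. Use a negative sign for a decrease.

The change is 6.6 − 3.0 = 3.6 percentage points.
Relative to the original 3.0%, that is 3.6 ÷ 3.0 = 120.0%.

120.0%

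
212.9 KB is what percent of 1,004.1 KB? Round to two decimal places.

212.9 KB ÷ 1,004.1 KB ≈ 21.20%.

21.20%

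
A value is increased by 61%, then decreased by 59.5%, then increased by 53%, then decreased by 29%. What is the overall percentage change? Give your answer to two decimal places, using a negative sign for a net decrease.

-29.17%

A 61% increase multiplies by 1.61.
Then a 59.5% decrease: 1.61 × 0.405 = 0.65205.
Then a 53% increase: 0.65205 × 1.53 = 0.9976365.
Then a 29% decrease: 0.9976365 × 0.71 = 0.708321915.
Overall factor 0.708321915, i.e. -29.17%.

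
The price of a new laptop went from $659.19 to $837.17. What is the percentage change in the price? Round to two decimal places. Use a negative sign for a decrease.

27.00%

Change: $837.17 − $659.19 = $177.98.
Relative to the original: $177.98 ÷ $659.19 ≈ 27.00%.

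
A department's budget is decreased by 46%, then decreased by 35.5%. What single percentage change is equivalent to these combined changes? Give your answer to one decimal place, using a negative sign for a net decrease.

-65.2%

The combined multiplier is 0.54 × 0.645 = 0.3483.
That corresponds to a decrease of 65.2%.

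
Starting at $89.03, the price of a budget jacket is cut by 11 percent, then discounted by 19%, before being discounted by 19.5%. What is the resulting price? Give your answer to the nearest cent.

$51.67

Each change multiplies by a factor: 0.89 × 0.81 × 0.805 = 0.5803245.
$89.03 × 0.5803245 = $51.666290235 ≈ $51.67.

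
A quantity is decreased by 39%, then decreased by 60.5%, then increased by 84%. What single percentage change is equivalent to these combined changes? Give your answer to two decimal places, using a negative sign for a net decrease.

-55.67%

The combined multiplier is 0.61 × 0.395 × 1.84 = 0.443348.
That corresponds to a decrease of 55.67%.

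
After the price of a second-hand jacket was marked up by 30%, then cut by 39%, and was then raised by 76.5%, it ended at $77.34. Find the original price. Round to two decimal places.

The overall multiplier applied was 1.3 × 0.61 × 1.765 = 1.399645.
So the original price was $77.34 ÷ 1.399645 ≈ $55.26.

$55.26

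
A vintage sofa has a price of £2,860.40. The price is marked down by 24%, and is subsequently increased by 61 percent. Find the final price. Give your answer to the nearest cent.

After the 24% decrease: £2,860.40 × 0.76 = £2173.904.
After the 61% increase: £2173.904 × 1.61 = £3499.98544 ≈ £3,499.99.

£3,499.99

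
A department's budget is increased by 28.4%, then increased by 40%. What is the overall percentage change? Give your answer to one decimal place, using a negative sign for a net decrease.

The combined multiplier is 1.284 × 1.4 = 1.7976.
That corresponds to an increase of 79.8%.

79.8%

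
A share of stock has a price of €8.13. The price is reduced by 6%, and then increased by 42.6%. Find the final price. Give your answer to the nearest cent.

6% decrease: €8.13 × 0.94 = €7.6422.
After the 42.6% increase: €7.6422 × 1.426 = €10.8977772 ≈ €10.90.

€10.90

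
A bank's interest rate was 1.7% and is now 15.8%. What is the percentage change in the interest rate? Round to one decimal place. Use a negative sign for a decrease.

829.4%

The change is 15.8 − 1.7 = 14.1 percentage points.
Relative to the original 1.7%, that is 14.1 ÷ 1.7 ≈ 829.4%.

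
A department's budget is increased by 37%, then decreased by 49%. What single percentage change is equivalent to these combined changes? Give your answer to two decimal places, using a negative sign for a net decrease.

-30.13%

A 37% increase multiplies by 1.37.
Then a 49% decrease: 1.37 × 0.51 = 0.6987.
Overall factor 0.6987, i.e. -30.13%.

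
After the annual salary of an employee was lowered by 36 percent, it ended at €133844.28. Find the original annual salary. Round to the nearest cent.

The overall multiplier applied was 0.64.
So the original annual salary was €133844.28 ÷ 0.64 ≈ €209131.69.

€209131.69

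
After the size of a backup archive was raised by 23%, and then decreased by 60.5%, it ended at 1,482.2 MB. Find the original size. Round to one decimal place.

Undoing the 60.5% decrease: 1,482.2 ÷ 0.395 ≈ 3752.405063.
Undoing the 23% increase: 3752.405063 ÷ 1.23 ≈ 3,050.7 MB.

3,050.7 MB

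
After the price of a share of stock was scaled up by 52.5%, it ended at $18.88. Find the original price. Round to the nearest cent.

$12.38

The overall multiplier applied was 1.525.
So the original price was $18.88 ÷ 1.525 ≈ $12.38.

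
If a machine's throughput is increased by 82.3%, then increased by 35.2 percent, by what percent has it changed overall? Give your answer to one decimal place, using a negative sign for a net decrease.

The combined multiplier is 1.823 × 1.352 = 2.464696.
That corresponds to an increase of 146.5%.

146.5%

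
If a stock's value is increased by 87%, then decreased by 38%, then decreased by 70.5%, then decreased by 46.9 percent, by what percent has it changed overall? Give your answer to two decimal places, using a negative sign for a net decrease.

-81.84%

An 87% increase multiplies by 1.87.
Then a 38% decrease: 1.87 × 0.62 = 1.1594.
Then a 70.5% decrease: 1.1594 × 0.295 = 0.342023.
Then a 46.9% decrease: 0.342023 × 0.531 = 0.181614213.
Overall factor 0.181614213, i.e. -81.84%.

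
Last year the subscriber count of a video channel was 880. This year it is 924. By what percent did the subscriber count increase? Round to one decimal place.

5.0%

Change: 924 − 880 = 44.
Relative to the original: 44 ÷ 880 = 5.0%.
So the subscriber count increased by 5.0%.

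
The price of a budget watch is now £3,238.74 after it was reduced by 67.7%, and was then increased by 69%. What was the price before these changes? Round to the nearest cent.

£5,933.17

The overall multiplier applied was 0.323 × 1.69 = 0.54587.
So the original price was £3,238.74 ÷ 0.54587 ≈ £5,933.17.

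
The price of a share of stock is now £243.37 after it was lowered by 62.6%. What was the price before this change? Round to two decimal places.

The overall multiplier applied was 0.374.
So the original price was £243.37 ÷ 0.374 ≈ £650.72.

£650.72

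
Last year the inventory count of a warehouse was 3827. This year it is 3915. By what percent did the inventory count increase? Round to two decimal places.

Change: 3915 − 3827 = 88.
Relative to the original: 88 ÷ 3827 ≈ 2.30%.
So the inventory count increased by 2.30%.

2.30%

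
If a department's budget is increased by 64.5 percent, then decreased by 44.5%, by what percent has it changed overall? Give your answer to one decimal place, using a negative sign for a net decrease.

-8.7%

The combined multiplier is 1.645 × 0.555 = 0.912975.
That corresponds to a decrease of 8.7%.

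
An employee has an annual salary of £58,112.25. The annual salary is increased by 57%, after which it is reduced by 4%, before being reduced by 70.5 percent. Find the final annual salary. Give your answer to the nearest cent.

£25,838.10

Apply the 57% increase: £58,112.25 × 1.57 = £91236.2325.
After the 4% decrease: £91236.2325 × 0.96 = £87586.7832.
After the 70.5% decrease: £87586.7832 × 0.295 = £25838.101044 ≈ £25,838.10.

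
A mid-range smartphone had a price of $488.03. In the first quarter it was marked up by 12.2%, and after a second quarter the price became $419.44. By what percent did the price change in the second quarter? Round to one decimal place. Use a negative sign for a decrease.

After the first quarter: $488.03 × 1.122 = $547.56966.
Second-quarter multiplier: $419.44 ÷ $547.56966 ≈ 0.766.
That is a change of -23.4%.

-23.4%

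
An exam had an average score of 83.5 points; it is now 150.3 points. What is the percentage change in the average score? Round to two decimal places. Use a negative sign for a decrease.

Change: 150.3 − 83.5 = 66.8.
Relative to the original: 66.8 ÷ 83.5 = 80.00%.

80.00%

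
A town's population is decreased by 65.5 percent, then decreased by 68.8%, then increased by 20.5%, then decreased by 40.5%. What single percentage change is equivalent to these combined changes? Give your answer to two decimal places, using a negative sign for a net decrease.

-92.28%

The combined multiplier is 0.345 × 0.312 × 1.205 × 0.595 = 0.077175189.
That corresponds to a decrease of 92.28%.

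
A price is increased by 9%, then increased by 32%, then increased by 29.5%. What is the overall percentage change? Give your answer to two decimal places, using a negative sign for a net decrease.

The combined multiplier is 1.09 × 1.32 × 1.295 = 1.863246.
That corresponds to an increase of 86.32%.

86.32%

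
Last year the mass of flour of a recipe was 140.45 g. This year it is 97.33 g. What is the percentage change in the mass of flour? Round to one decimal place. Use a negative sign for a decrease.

Change: 97.33 − 140.45 = -43.12.
Relative to the original: -43.12 ÷ 140.45 ≈ -30.7%.

-30.7%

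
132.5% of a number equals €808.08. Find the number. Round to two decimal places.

€808.08 ÷ 1.325 ≈ €609.87.

€609.87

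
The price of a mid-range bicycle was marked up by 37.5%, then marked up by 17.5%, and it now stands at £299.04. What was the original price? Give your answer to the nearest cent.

£185.09

Undoing the 17.5% increase: £299.04 ÷ 1.175 ≈ £254.502128.
Undoing the 37.5% increase: £254.502128 ÷ 1.375 ≈ £185.09.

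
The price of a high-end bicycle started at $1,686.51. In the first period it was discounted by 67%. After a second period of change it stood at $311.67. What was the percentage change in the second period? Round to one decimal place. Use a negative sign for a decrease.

-44.0%

After the first period: $1,686.51 × 0.33 = $556.5483.
Second-period multiplier: $311.67 ÷ $556.5483 ≈ 0.56001.
That is a change of -44.0%.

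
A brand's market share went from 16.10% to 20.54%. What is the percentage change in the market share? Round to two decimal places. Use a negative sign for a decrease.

27.58%

The change is 20.54 − 16.10 = 4.44 percentage points.
Relative to the original 16.10%, that is 4.44 ÷ 16.10 ≈ 27.58%.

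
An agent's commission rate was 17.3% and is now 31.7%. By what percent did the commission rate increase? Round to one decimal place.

83.2%

The change is 31.7 − 17.3 = 14.4 percentage points.
Relative to the original 17.3%, that is 14.4 ÷ 17.3 ≈ 83.2%.
So the commission rate rose by 83.2%.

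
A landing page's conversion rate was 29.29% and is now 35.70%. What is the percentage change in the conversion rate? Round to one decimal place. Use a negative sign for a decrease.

21.9%

The change is 35.70 − 29.29 = 6.41 percentage points.
Relative to the original 29.29%, that is 6.41 ÷ 29.29 ≈ 21.9%.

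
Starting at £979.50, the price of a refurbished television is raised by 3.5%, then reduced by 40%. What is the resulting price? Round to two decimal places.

£608.27

Each change multiplies by a factor: 1.035 × 0.6 = 0.621.
£979.50 × 0.621 = £608.2695 ≈ £608.27.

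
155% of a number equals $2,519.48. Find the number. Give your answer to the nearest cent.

$2,519.48 ÷ 1.55 ≈ $1,625.47.

$1,625.47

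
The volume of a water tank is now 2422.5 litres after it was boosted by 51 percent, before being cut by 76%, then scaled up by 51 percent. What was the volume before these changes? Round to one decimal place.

Undoing the 51% increase: 2422.5 ÷ 1.51 ≈ 1604.304636.
Undoing the 76% decrease: 1604.304636 ÷ 0.24 = 6684.60265.
Undoing the 51% increase: 6684.60265 ÷ 1.51 ≈ 4426.9 litres.

4426.9 litres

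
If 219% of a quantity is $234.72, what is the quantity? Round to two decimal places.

$107.18

$234.72 ÷ 2.19 ≈ $107.18.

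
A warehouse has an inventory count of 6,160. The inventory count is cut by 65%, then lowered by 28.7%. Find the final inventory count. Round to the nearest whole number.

1,537

Each change multiplies by a factor: 0.35 × 0.713 = 0.24955.
6,160 × 0.24955 = 1537.228 ≈ 1,537.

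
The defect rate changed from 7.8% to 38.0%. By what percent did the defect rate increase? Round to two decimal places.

The change is 38.0 − 7.8 = 30.2 percentage points.
Relative to the original 7.8%, that is 30.2 ÷ 7.8 ≈ 387.18%.
So the defect rate rose by 387.18%.

387.18%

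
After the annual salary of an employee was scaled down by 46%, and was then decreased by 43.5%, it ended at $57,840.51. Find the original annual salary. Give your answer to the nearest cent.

$189,578.86

Undoing the 43.5% decrease: $57,840.51 ÷ 0.565 ≈ $102372.584071.
Undoing the 46% decrease: $102372.584071 ÷ 0.54 ≈ $189,578.86.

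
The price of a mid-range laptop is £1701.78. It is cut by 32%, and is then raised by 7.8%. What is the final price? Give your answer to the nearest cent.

£1247.47

Each change multiplies by a factor: 0.68 × 1.078 = 0.73304.
£1701.78 × 0.73304 = £1247.4728112 ≈ £1247.47.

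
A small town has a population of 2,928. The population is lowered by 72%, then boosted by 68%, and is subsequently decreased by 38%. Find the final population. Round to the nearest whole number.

854

Each change multiplies by a factor: 0.28 × 1.68 × 0.62 = 0.291648.
2,928 × 0.291648 = 853.945344 ≈ 854.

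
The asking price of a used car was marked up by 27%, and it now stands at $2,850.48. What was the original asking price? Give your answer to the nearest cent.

The overall multiplier applied was 1.27.
So the original asking price was $2,850.48 ÷ 1.27 ≈ $2,244.47.

$2,244.47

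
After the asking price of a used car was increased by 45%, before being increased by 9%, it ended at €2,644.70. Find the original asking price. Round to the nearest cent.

The overall multiplier applied was 1.45 × 1.09 = 1.5805.
So the original asking price was €2,644.70 ÷ 1.5805 ≈ €1,673.33.

€1,673.33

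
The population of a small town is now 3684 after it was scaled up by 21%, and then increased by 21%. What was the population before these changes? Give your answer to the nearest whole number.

Undoing the 21% increase: 3684 ÷ 1.21 ≈ 3044.628099.
Undoing the 21% increase: 3044.628099 ÷ 1.21 ≈ 2516.

2516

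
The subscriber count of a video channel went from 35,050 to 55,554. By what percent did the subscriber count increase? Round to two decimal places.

Change: 55,554 − 35,050 = 20,504.
Relative to the original: 20,504 ÷ 35,050 ≈ 58.50%.
So the subscriber count increased by 58.50%.

58.50%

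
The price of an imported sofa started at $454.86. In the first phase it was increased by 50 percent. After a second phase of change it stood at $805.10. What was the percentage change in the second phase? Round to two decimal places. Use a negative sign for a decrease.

After the first phase: $454.86 × 1.5 = $682.29.
Second-phase multiplier: $805.10 ÷ $682.29 ≈ 1.179997.
That is a change of 18.00%.

18.00%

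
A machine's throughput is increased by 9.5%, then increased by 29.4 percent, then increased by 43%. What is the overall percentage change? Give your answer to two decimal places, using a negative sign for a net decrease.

A 9.5% increase multiplies by 1.095.
Then a 29.4% increase: 1.095 × 1.294 = 1.41693.
Then a 43% increase: 1.41693 × 1.43 = 2.0262099.
Overall factor 2.0262099, i.e. 102.62%.

102.62%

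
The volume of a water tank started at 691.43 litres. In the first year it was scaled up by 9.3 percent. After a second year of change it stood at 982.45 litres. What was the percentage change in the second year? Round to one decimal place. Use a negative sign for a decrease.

30.0%

After the first year: 691.43 × 1.093 = 755.73299.
Second-year multiplier: 982.45 ÷ 755.73299 ≈ 1.3.
That is a change of 30.0%.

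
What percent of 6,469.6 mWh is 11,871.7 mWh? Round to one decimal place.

11,871.7 mWh ÷ 6,469.6 mWh ≈ 183.5%.

183.5%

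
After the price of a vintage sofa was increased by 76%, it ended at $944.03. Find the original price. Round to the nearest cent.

The overall multiplier applied was 1.76.
So the original price was $944.03 ÷ 1.76 ≈ $536.38.

$536.38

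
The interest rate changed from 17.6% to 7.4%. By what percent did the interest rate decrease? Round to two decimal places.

The change is 7.4 − 17.6 = -10.2 percentage points.
Relative to the original 17.6%, that is -10.2 ÷ 17.6 ≈ -57.95%.
So the interest rate fell by 57.95%.

57.95%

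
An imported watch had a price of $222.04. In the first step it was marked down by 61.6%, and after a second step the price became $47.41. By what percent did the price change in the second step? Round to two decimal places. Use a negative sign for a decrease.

-44.40%

After the first step: $222.04 × 0.384 = $85.26336.
Second-step multiplier: $47.41 ÷ $85.26336 ≈ 0.556042.
That is a change of -44.40%.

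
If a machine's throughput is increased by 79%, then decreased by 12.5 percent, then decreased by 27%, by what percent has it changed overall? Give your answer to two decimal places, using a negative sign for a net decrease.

A 79% increase multiplies by 1.79.
Then a 12.5% decrease: 1.79 × 0.875 = 1.56625.
Then a 27% decrease: 1.56625 × 0.73 = 1.1433625.
Overall factor 1.1433625, i.e. 14.34%.

14.34%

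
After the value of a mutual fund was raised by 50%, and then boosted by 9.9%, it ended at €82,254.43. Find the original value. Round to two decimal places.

Undoing the 9.9% increase: €82,254.43 ÷ 1.099 ≈ €74844.795268.
Undoing the 50% increase: €74844.795268 ÷ 1.5 ≈ €49,896.53.

€49,896.53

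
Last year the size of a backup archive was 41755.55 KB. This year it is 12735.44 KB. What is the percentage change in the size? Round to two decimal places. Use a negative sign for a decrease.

-69.50%

Change: 12735.44 − 41755.55 = -29020.11.
Relative to the original: -29020.11 ÷ 41755.55 ≈ -69.50%.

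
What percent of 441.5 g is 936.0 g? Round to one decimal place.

212.0%

936.0 g ÷ 441.5 g ≈ 212.0%.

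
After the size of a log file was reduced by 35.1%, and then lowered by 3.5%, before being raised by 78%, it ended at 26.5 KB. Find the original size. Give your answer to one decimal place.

The overall multiplier applied was 0.649 × 0.965 × 1.78 = 1.1147873.
So the original size was 26.5 ÷ 1.1147873 ≈ 23.8 KB.

23.8 KB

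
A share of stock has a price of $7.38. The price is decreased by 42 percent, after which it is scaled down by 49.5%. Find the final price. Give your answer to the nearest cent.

$2.16

42% decrease: $7.38 × 0.58 = $4.2804.
49.5% decrease: $4.2804 × 0.505 = $2.161602 ≈ $2.16.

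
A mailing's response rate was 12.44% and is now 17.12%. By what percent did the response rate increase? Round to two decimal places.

37.62%

The change is 17.12 − 12.44 = 4.68 percentage points.
Relative to the original 12.44%, that is 4.68 ÷ 12.44 ≈ 37.62%.
So the response rate rose by 37.62%.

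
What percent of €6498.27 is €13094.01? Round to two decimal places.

€13094.01 ÷ €6498.27 ≈ 201.50%.

201.50%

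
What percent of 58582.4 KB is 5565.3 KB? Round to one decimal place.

9.5%

5565.3 KB ÷ 58582.4 KB ≈ 9.5%.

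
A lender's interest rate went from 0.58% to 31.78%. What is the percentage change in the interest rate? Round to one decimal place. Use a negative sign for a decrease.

5379.3%

The change is 31.78 − 0.58 = 31.20 percentage points.
Relative to the original 0.58%, that is 31.20 ÷ 0.58 ≈ 5379.3%.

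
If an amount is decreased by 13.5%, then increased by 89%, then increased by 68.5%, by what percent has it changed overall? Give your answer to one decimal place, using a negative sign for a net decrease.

175.5%

A 13.5% decrease multiplies by 0.865.
Then an 89% increase: 0.865 × 1.89 = 1.63485.
Then a 68.5% increase: 1.63485 × 1.685 = 2.75472225.
Overall factor 2.75472225, i.e. 175.5%.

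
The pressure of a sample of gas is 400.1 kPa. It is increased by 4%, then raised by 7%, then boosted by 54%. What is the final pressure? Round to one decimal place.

After the 4% increase: 400.1 × 1.04 = 416.104.
After the 7% increase: 416.104 × 1.07 = 445.23128.
Apply the 54% increase: 445.23128 × 1.54 = 685.6561712 ≈ 685.7.

685.7 kPa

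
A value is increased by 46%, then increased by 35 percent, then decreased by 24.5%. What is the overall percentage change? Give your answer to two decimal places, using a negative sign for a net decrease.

The combined multiplier is 1.46 × 1.35 × 0.755 = 1.488105.
That corresponds to an increase of 48.81%.

48.81%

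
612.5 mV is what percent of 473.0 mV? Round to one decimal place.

129.5%

612.5 mV ÷ 473.0 mV ≈ 129.5%.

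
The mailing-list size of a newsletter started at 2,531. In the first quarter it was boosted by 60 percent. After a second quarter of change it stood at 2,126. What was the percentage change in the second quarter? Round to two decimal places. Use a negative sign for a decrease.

After the first quarter: 2,531 × 1.6 = 4049.6.
Second-quarter multiplier: 2,126 ÷ 4049.6 ≈ 0.52499.
That is a change of -47.50%.

-47.50%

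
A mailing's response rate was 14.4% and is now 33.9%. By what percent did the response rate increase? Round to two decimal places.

The change is 33.9 − 14.4 = 19.5 percentage points.
Relative to the original 14.4%, that is 19.5 ÷ 14.4 ≈ 135.42%.
So the response rate rose by 135.42%.

135.42%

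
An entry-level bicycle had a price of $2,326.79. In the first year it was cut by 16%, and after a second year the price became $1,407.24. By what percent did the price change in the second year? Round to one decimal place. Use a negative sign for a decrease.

After the first year: $2,326.79 × 0.84 = $1954.5036.
Second-year multiplier: $1,407.24 ÷ $1954.5036 ≈ 0.72.
That is a change of -28.0%.

-28.0%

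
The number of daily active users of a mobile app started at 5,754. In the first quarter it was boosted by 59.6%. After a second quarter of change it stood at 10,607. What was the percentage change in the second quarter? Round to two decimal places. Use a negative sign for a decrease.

After the first quarter: 5,754 × 1.596 = 9183.384.
Second-quarter multiplier: 10,607 ÷ 9183.384 ≈ 1.155021.
That is a change of 15.50%.

15.50%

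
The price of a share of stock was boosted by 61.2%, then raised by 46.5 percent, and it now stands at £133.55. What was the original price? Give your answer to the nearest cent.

Undoing the 46.5% increase: £133.55 ÷ 1.465 ≈ £91.16041.
Undoing the 61.2% increase: £91.16041 ÷ 1.612 ≈ £56.55.

£56.55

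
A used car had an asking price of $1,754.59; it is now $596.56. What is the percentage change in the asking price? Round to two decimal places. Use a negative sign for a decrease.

-66.00%

Change: $596.56 − $1,754.59 = -$1,158.03.
Relative to the original: -$1,158.03 ÷ $1,754.59 ≈ -66.00%.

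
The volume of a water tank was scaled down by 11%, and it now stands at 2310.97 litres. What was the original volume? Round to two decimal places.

2596.60 litres

The overall multiplier applied was 0.89.
So the original volume was 2310.97 ÷ 0.89 ≈ 2596.60 litres.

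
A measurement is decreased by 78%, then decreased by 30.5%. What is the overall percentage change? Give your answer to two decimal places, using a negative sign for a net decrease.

-84.71%

A 78% decrease multiplies by 0.22.
Then a 30.5% decrease: 0.22 × 0.695 = 0.1529.
Overall factor 0.1529, i.e. -84.71%.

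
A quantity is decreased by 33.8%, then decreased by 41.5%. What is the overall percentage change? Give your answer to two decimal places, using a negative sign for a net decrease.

-61.27%

A 33.8% decrease multiplies by 0.662.
Then a 41.5% decrease: 0.662 × 0.585 = 0.38727.
Overall factor 0.38727, i.e. -61.27%.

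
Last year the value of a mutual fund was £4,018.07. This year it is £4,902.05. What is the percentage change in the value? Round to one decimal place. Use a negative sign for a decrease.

22.0%

Change: £4,902.05 − £4,018.07 = £883.98.
Relative to the original: £883.98 ÷ £4,018.07 ≈ 22.0%.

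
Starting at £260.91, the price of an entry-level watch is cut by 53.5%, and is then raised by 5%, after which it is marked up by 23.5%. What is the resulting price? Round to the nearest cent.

£157.33

Each change multiplies by a factor: 0.465 × 1.05 × 1.235 = 0.60298875.
£260.91 × 0.60298875 = £157.3257947625 ≈ £157.33.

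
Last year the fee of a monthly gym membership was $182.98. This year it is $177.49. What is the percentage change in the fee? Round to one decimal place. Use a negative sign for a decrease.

Change: $177.49 − $182.98 = -$5.49.
Relative to the original: -$5.49 ÷ $182.98 ≈ -3.0%.

-3.0%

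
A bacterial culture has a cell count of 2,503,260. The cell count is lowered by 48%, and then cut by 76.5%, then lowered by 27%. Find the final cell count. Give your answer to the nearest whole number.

223,306

Apply the 48% decrease: 2,503,260 × 0.52 = 1301695.2.
Apply the 76.5% decrease: 1301695.2 × 0.235 = 305898.372.
27% decrease: 305898.372 × 0.73 = 223305.81156 ≈ 223,306.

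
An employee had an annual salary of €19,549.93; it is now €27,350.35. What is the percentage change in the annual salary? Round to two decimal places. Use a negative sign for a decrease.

Change: €27,350.35 − €19,549.93 = €7,800.42.
Relative to the original: €7,800.42 ÷ €19,549.93 ≈ 39.90%.

39.90%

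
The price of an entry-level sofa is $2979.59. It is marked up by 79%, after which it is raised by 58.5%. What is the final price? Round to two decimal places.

$8453.54

Apply the 79% increase: $2979.59 × 1.79 = $5333.4661.
After the 58.5% increase: $5333.4661 × 1.585 = $8453.5437685 ≈ $8453.54.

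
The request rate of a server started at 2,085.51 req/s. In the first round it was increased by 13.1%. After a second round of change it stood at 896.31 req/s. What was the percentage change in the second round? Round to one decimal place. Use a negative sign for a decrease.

After the first round: 2,085.51 × 1.131 = 2358.71181.
Second-round multiplier: 896.31 ÷ 2358.71181 ≈ 0.38.
That is a change of -62.0%.

-62.0%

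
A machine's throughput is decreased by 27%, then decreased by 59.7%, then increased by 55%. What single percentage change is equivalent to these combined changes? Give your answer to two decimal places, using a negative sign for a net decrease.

A 27% decrease multiplies by 0.73.
Then a 59.7% decrease: 0.73 × 0.403 = 0.29419.
Then a 55% increase: 0.29419 × 1.55 = 0.4559945.
Overall factor 0.4559945, i.e. -54.40%.

-54.40%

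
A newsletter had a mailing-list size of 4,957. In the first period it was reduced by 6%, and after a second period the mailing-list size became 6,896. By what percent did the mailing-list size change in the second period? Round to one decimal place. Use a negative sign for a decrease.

After the first period: 4,957 × 0.94 = 4659.58.
Second-period multiplier: 6,896 ÷ 4659.58 ≈ 1.47996.
That is a change of 48.0%.

48.0%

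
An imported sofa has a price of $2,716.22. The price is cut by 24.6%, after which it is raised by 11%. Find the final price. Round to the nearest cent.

Each change multiplies by a factor: 0.754 × 1.11 = 0.83694.
$2,716.22 × 0.83694 = $2273.3131668 ≈ $2,273.31.

$2,273.31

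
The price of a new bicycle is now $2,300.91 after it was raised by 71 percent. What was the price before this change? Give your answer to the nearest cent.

$1,345.56

The overall multiplier applied was 1.71.
So the original price was $2,300.91 ÷ 1.71 ≈ $1,345.56.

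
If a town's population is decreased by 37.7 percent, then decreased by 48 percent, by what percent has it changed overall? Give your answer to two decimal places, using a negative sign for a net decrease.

A 37.7% decrease multiplies by 0.623.
Then a 48% decrease: 0.623 × 0.52 = 0.32396.
Overall factor 0.32396, i.e. -67.60%.

-67.60%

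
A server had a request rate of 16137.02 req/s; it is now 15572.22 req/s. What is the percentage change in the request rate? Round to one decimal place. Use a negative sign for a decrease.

-3.5%

Change: 15572.22 − 16137.02 = -564.80.
Relative to the original: -564.80 ÷ 16137.02 ≈ -3.5%.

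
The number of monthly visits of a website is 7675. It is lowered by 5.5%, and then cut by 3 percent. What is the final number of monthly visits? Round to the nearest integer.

7035

After the 5.5% decrease: 7675 × 0.945 = 7252.875.
After the 3% decrease: 7252.875 × 0.97 = 7035.28875 ≈ 7035.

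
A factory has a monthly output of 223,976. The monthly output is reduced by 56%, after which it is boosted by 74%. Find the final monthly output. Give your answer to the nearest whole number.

171,476

56% decrease: 223,976 × 0.44 = 98549.44.
After the 74% increase: 98549.44 × 1.74 = 171476.0256 ≈ 171,476.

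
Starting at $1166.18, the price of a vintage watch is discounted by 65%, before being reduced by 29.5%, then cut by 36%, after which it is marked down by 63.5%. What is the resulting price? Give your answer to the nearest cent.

Each change multiplies by a factor: 0.35 × 0.705 × 0.64 × 0.365 = 0.0576408.
$1166.18 × 0.0576408 = $67.219548144 ≈ $67.22.

$67.22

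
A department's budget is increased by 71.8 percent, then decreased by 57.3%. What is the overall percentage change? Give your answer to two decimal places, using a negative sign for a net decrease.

-26.64%

A 71.8% increase multiplies by 1.718.
Then a 57.3% decrease: 1.718 × 0.427 = 0.733586.
Overall factor 0.733586, i.e. -26.64%.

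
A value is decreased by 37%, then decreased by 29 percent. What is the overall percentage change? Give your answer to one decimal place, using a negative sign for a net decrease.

-55.3%

The combined multiplier is 0.63 × 0.71 = 0.4473.
That corresponds to a decrease of 55.3%.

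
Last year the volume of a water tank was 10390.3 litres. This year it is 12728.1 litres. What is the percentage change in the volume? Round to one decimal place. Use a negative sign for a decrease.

Change: 12728.1 − 10390.3 = 2337.8.
Relative to the original: 2337.8 ÷ 10390.3 ≈ 22.5%.

22.5%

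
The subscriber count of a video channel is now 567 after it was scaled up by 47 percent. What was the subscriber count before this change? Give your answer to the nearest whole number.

386

The overall multiplier applied was 1.47.
So the original subscriber count was 567 ÷ 1.47 ≈ 386.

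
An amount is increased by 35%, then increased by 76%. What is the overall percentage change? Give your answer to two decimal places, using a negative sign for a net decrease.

A 35% increase multiplies by 1.35.
Then a 76% increase: 1.35 × 1.76 = 2.376.
Overall factor 2.376, i.e. 137.60%.

137.60%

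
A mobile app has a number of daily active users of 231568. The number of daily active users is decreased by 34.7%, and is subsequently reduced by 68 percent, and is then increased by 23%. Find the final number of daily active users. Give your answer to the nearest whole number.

Apply the 34.7% decrease: 231568 × 0.653 = 151213.904.
68% decrease: 151213.904 × 0.32 = 48388.44928.
23% increase: 48388.44928 × 1.23 = 59517.7926144 ≈ 59518.

59518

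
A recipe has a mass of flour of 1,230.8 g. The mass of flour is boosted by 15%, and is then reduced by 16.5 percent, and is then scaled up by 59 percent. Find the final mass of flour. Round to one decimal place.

1,879.2 g

Each change multiplies by a factor: 1.15 × 0.835 × 1.59 = 1.5267975.
1,230.8 × 1.5267975 = 1879.182363 ≈ 1,879.2.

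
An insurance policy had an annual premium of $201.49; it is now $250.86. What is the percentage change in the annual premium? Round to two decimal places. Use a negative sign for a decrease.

Change: $250.86 − $201.49 = $49.37.
Relative to the original: $49.37 ÷ $201.49 ≈ 24.50%.

24.50%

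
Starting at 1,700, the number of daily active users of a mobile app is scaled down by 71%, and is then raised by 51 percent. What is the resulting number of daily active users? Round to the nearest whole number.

744

71% decrease: 1,700 × 0.29 = 493.
After the 51% increase: 493 × 1.51 = 744.43 ≈ 744.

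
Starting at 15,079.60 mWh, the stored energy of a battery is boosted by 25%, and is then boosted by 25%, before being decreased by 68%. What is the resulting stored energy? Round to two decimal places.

Each change multiplies by a factor: 1.25 × 1.25 × 0.32 = 0.5.
15,079.60 × 0.5 = 7539.8.

7,539.80 mWh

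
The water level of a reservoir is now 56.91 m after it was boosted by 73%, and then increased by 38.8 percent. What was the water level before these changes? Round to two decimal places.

The overall multiplier applied was 1.73 × 1.388 = 2.40124.
So the original water level was 56.91 ÷ 2.40124 ≈ 23.70 m.

23.70 m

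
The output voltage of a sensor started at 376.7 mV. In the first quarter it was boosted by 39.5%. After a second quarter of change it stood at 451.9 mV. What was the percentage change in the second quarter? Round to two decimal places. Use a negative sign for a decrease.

After the first quarter: 376.7 × 1.395 = 525.4965.
Second-quarter multiplier: 451.9 ÷ 525.4965 ≈ 0.859949.
That is a change of -14.01%.

-14.01%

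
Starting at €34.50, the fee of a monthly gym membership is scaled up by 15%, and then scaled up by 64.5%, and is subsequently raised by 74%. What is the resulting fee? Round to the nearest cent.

€113.56

15% increase: €34.50 × 1.15 = €39.675.
After the 64.5% increase: €39.675 × 1.645 = €65.265375.
After the 74% increase: €65.265375 × 1.74 = €113.5617525 ≈ €113.56.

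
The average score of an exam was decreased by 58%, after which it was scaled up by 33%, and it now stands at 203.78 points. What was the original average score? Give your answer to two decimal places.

364.80 points

The overall multiplier applied was 0.42 × 1.33 = 0.5586.
So the original average score was 203.78 ÷ 0.5586 ≈ 364.80 points.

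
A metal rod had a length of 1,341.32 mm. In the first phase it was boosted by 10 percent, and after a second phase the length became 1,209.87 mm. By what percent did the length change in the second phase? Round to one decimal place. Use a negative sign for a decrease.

After the first phase: 1,341.32 × 1.1 = 1475.452.
Second-phase multiplier: 1,209.87 ÷ 1475.452 ≈ 0.82.
That is a change of -18.0%.

-18.0%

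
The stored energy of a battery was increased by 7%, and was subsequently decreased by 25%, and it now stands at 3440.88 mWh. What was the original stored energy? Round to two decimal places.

4287.70 mWh

Undoing the 25% decrease: 3440.88 ÷ 0.75 = 4587.84.
Undoing the 7% increase: 4587.84 ÷ 1.07 ≈ 4287.70 mWh.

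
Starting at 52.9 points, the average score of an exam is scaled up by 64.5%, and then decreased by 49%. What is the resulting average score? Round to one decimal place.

44.4 points

Each change multiplies by a factor: 1.645 × 0.51 = 0.83895.
52.9 × 0.83895 = 44.380455 ≈ 44.4.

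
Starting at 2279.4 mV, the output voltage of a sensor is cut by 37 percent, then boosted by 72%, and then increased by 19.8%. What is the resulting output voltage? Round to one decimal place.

2959.0 mV

Apply the 37% decrease: 2279.4 × 0.63 = 1436.022.
Apply the 72% increase: 1436.022 × 1.72 = 2469.95784.
After the 19.8% increase: 2469.95784 × 1.198 = 2959.00949232 ≈ 2959.0.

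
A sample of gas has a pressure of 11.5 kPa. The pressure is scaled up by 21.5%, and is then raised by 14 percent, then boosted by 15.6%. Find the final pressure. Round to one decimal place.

18.4 kPa

After the 21.5% increase: 11.5 × 1.215 = 13.9725.
14% increase: 13.9725 × 1.14 = 15.92865.
15.6% increase: 15.92865 × 1.156 = 18.4135194 ≈ 18.4.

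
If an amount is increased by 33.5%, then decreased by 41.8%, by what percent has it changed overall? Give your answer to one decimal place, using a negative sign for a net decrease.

-22.3%

A 33.5% increase multiplies by 1.335.
Then a 41.8% decrease: 1.335 × 0.582 = 0.77697.
Overall factor 0.77697, i.e. -22.3%.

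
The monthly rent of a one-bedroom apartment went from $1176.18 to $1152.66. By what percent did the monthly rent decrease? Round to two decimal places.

2.00%

Change: $1152.66 − $1176.18 = -$23.52.
Relative to the original: -$23.52 ÷ $1176.18 ≈ -2.00%.
So the monthly rent decreased by 2.00%.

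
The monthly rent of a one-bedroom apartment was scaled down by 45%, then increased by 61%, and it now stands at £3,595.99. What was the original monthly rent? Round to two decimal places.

£4,060.97

Undoing the 61% increase: £3,595.99 ÷ 1.61 ≈ £2233.534161.
Undoing the 45% decrease: £2233.534161 ÷ 0.55 ≈ £4,060.97.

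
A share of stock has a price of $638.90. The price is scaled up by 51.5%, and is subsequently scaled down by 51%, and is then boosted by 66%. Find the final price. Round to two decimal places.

Each change multiplies by a factor: 1.515 × 0.49 × 1.66 = 1.232301.
$638.90 × 1.232301 = $787.3171089 ≈ $787.32.

$787.32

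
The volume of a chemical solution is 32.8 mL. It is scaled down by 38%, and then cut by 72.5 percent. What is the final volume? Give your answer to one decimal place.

5.6 mL

38% decrease: 32.8 × 0.62 = 20.336.
Apply the 72.5% decrease: 20.336 × 0.275 = 5.5924 ≈ 5.6.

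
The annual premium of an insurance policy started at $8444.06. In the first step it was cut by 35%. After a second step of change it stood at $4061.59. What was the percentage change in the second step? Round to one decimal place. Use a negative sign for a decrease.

-26.0%

After the first step: $8444.06 × 0.65 = $5488.639.
Second-step multiplier: $4061.59 ÷ $5488.639 ≈ 0.74.
That is a change of -26.0%.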